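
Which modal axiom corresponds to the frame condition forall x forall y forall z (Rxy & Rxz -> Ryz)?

◇p → □◇p

This is the Euclidean property; the standard corresponding axiom is 5: ◇p → □◇p.
Suppose ◇p→□◇p is valid. Take Rxy, Rxz and set V(p)={y}. Then ◇p at x, so □◇p at x, so ◇p at z, so some w with Rzw has p; w=y, i.e. Rzy. By symmetry of the argument, Ryz.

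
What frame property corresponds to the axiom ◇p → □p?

partial functionality: ∀x ∀y ∀z (Rxy ∧ Rxz → y = z)

Suppose ◇p→□p is valid. Take Rxy, Rxz and set V(p)={y}. Then ◇p at x, so □p at x, so p at z, i.e. z=y.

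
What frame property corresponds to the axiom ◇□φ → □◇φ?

Suppose ◇□φ→□◇φ is valid. Take Rxy, Rxz and set V(φ)={w : Ryw}. Then □φ at y so ◇□φ at x, so □◇φ at x, so ◇φ at z, giving w with Rzw and Ryw.
The converse is a direct semantic check.
So the correspondent is convergence.

convergence: ∀x ∀y ∀z (Rxy ∧ Rxz → ∃w (Ryw ∧ Rzw))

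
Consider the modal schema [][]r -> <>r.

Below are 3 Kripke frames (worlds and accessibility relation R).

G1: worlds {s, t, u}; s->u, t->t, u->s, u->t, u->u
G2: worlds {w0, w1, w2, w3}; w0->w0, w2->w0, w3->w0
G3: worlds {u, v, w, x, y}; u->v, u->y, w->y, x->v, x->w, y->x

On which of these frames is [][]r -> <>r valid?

Frame correspondent (Sahlqvist): forall x exists w (x R^2 w & xRw) — i.e. a generalized confluence (Geach) condition.
G1: condition met.
G2: fails — at w1 but no w with w1R²w and w1Rw.
G3: fails — at u but no t with uR²t and uRt.

G1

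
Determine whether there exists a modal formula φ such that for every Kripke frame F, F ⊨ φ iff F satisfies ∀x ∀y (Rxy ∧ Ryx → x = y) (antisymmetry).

No

If a class were modally definable it would be closed under surjective bounded morphisms (Goldblatt–Thomason).
The 6-cycle (worlds w0,w1,w2,w3,w4,w5 with w0→w1→w2→w3→w4→w5→w0) is antisymmetric. Sending even-indexed worlds to a and odd-indexed worlds to b is a surjective bounded morphism onto the two-world frame with a↔b, which is not antisymmetric.
So no modal formula (or set of formulas) defines exactly the antisymmetric frames.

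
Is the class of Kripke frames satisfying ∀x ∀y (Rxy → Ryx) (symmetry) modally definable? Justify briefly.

Yes: it is symmetry, defined by the B schema r → □◇r.
Suppose r→□◇r is valid. Take Rxy and set V(r)={x}. Then r at x, so □◇r at x, so ◇r at y, so some z with Ryz has r; z=x, i.e. Ryx.

Yes, by r → □◇r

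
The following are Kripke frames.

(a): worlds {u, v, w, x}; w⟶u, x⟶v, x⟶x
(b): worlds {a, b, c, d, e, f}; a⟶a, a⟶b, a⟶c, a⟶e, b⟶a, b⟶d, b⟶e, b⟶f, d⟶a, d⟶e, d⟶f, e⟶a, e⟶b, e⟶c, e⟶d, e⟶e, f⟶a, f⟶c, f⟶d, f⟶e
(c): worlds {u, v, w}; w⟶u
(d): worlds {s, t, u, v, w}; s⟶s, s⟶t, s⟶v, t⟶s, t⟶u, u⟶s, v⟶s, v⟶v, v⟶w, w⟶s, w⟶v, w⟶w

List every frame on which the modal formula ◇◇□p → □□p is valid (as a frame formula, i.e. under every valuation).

This is the axiom for a generalized confluence (Geach) condition; its first-order frame correspondent is ∀x ∀y ∀z ((xR²y ∧ xR²z) → ∃w (yRw ∧ z = w)).
(a): fails — xR²v, xR²v but no t with vRt and v=t.
(b): fails — aR²a, aR²d but no w with aRw and d=w.
(c): holds.
(d): fails — sR²s, sR²u but no w* with sRw* and u=w*.
Valid on: (c).

(c)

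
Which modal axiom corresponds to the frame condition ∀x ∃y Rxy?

□q → ◇q

A defining formula is □q → ◇q (the D axiom).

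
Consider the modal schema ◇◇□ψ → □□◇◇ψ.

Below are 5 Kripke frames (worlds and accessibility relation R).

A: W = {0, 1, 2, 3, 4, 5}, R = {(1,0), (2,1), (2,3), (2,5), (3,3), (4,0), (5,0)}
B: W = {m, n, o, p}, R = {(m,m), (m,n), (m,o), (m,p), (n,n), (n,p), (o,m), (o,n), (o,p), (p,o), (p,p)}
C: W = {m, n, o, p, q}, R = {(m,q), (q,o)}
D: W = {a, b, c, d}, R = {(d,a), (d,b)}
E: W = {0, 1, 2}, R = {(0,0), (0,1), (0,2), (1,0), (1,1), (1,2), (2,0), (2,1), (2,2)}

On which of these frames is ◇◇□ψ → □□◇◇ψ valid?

B, D, E

The schema corresponds to a generalized confluence (Geach) condition: ∀x ∀y ∀z ((xR²y ∧ xR²z) → ∃w (yRw ∧ zR²w)).
A: fails — 2R²0, 2R²0 but no w with 0Rw and 0R²w.
B: ✓.
C: fails — mR²o, mR²o but no w with oRw and oR²w.
D: ✓.
E: ✓.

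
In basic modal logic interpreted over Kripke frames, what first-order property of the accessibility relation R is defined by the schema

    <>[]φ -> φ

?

symmetry: forall x forall y (Rxy -> Ryx)

This schema is equivalent to the B axiom φ → □◇φ.
It corresponds to symmetry: forall x forall y (Rxy -> Ryx).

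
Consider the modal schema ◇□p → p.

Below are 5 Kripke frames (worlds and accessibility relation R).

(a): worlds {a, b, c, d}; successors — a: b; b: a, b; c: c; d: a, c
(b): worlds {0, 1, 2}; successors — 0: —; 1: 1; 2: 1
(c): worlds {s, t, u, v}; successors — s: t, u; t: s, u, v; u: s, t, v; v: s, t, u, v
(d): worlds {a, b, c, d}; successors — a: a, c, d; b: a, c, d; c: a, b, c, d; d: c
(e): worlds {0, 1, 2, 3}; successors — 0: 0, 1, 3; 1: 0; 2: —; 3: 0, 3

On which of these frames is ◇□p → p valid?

Frame correspondent (Sahlqvist): ∀x ∀y (xRy → ∃w (yRw ∧ x = w)) — i.e. a generalized confluence (Geach) condition.
(a): fails — dRa but no w with aRw and d=w.
(b): fails — 2R1 but no w with 1Rw and 2=w.
(c): fails — vRs but no w with sRw and v=w.
(d): fails — aRd but no w with dRw and a=w.
(e): holds.
Valid on: (e).

(e)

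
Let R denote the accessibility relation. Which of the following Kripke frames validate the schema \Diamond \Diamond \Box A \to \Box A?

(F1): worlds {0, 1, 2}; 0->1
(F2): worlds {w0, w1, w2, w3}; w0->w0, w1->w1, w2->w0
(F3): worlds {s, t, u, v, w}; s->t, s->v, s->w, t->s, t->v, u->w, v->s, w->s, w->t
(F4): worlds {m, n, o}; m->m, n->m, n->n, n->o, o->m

Frame correspondent (Sahlqvist): \forall x \forall y \forall z ((x R^2 y \wedge xRz) \to \exists w (yRw \wedge z = w)) — i.e. a generalized confluence (Geach) condition.
(F1): condition met.
(F2): condition met.
(F3): fails — sR²t, sRt but no w* with tRw* and t=w*.
(F4): fails — nR²m, nRn but no w with mRw and n=w.
Valid on: (F1), (F2).

(F1), (F2)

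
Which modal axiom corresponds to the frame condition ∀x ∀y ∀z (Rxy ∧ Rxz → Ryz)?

A defining formula is ◇ψ → □◇ψ (the 5 axiom).
Suppose ◇ψ→□◇ψ is valid. Take Rxy, Rxz and set V(ψ)={y}. Then ◇ψ at x, so □◇ψ at x, so ◇ψ at z, so some w with Rzw has ψ; w=y, i.e. Rzy. By symmetry of the argument, Ryz.

◇ψ → □◇ψ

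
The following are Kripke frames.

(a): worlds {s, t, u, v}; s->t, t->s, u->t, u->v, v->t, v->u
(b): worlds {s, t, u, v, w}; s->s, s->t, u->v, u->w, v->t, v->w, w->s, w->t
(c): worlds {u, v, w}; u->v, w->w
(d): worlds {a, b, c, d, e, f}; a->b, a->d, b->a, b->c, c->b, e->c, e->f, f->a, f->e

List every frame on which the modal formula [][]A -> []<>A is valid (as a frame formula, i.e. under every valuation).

Frame correspondent (Sahlqvist): forall x forall z (xRz -> exists w (x R^2 w & zRw)) — i.e. a generalized confluence (Geach) condition.
(a): holds.
(b): fails — sRt but no w* with sR²w* and tRw*.
(c): fails — uRv but no t with uR²t and vRt.
(d): fails — aRd but no w with aR²w and dRw.

(a)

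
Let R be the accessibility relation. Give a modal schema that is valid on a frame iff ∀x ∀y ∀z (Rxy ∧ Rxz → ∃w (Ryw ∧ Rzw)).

◇□p → □◇p

The condition is convergence. The .2 schema ◇□p → □◇p defines it.
Suppose ◇□p→□◇p is valid. Take Rxy, Rxz and set V(p)={w : Ryw}. Then □p at y so ◇□p at x, so □◇p at x, so ◇p at z, giving w with Rzw and Ryw.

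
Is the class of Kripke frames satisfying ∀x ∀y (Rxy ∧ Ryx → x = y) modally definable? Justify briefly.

If a class were modally definable it would be closed under surjective bounded morphisms (Goldblatt–Thomason).
The 4-cycle (worlds 0,1,2,3 with 0→1→2→3→0) is antisymmetric. Sending even-indexed worlds to s and odd-indexed worlds to t is a surjective bounded morphism onto the two-world frame with s↔t, which is not antisymmetric.
So no modal formula (or set of formulas) defines exactly the antisymmetric frames.

Not modally definable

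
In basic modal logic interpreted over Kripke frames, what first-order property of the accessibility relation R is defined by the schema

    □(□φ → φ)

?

shift-reflexivity: ∀x ∀y (Rxy → Ryy)

This is the T□ axiom.
It corresponds to shift-reflexivity: ∀x ∀y (Rxy → Ryy).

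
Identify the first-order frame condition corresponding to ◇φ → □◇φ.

The Euclidean property

Suppose ◇φ→□◇φ is valid. Take Rxy, Rxz and set V(φ)={y}. Then ◇φ at x, so □◇φ at x, so ◇φ at z, so some w with Rzw has φ; w=y, i.e. Rzy. By symmetry of the argument, Ryz.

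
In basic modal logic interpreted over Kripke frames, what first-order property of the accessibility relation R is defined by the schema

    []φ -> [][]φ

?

Suppose □φ→□□φ is valid. Take Rxy, Ryz and set V(φ)={w : Rxw}. Then □φ at x, so □□φ at x, so □φ at y, so φ at z, i.e. Rxz.

transitivity: forall x forall y forall z (Rxy & Ryz -> Rxz)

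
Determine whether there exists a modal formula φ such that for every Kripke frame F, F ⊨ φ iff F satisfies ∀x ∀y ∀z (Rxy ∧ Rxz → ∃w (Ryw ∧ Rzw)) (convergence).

Yes — defined by ◇□q → □◇q

The condition is convergence. A defining modal formula is ◇□q → □◇q.
Suppose ◇□q→□◇q is valid. Take Rxy, Rxz and set V(q)={w : Ryw}. Then □q at y so ◇□q at x, so □◇q at x, so ◇q at z, giving w with Rzw and Ryw.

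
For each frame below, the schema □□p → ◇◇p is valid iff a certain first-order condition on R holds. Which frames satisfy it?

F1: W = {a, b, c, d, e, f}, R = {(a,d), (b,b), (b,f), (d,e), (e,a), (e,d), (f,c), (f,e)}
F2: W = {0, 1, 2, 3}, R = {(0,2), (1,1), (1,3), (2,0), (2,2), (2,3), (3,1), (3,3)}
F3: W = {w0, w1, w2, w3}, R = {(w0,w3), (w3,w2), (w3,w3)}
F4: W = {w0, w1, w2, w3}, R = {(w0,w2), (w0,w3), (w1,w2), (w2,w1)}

F2

The schema corresponds to a generalized confluence (Geach) condition: ∀x ∃w (xR²w ∧ xR²w).
F1: fails — at c but no w with cR²w and cR²w.
F2: condition met.
F3: fails — at w1 but no w with w1R²w and w1R²w.
F4: fails — at w3 but no w with w3R²w and w3R²w.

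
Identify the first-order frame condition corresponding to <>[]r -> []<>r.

Suppose ◇□r→□◇r is valid. Take Rxy, Rxz and set V(r)={w : Ryw}. Then □r at y so ◇□r at x, so □◇r at x, so ◇r at z, giving w with Rzw and Ryw.

convergence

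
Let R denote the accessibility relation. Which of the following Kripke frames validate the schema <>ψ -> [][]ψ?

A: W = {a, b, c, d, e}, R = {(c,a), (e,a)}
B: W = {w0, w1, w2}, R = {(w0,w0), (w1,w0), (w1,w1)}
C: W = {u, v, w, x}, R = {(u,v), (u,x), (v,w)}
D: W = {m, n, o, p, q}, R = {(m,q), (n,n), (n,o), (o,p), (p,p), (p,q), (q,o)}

The schema corresponds to a generalized confluence (Geach) condition: forall x forall y forall z ((xRy & x R^2 z) -> exists w (y = w & z = w)).
A: holds.
B: fails — w1Rw0, w1R²w1 but w0 ≠ w1.
C: fails — uRv, uR²w but v ≠ w.
D: fails — mRq, mR²o but q ≠ o.
Valid on: A.

A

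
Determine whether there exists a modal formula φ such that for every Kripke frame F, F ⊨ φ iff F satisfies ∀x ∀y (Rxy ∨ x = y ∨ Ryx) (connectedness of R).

Not definable by any modal formula

If a class were modally definable it would be closed under disjoint unions (Goldblatt–Thomason).
Take 3 disjoint single-world reflexive frames: each is trivially connected, but their disjoint union has 3 worlds with no edge between distinct components, so it is not connected.
Hence connectedness of R is not modally definable.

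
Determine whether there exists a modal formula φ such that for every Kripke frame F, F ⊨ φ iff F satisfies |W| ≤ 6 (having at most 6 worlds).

If a class were modally definable it would be closed under disjoint unions (Goldblatt–Thomason).
Any modal formula valid on each of 7 disjoint one-world frames is valid on their disjoint union (validity is preserved under disjoint unions). Each one-world frame has |W|=1≤6, but the union has |W|=7.
Hence having at most 6 worlds is not modally definable.

Not modally definable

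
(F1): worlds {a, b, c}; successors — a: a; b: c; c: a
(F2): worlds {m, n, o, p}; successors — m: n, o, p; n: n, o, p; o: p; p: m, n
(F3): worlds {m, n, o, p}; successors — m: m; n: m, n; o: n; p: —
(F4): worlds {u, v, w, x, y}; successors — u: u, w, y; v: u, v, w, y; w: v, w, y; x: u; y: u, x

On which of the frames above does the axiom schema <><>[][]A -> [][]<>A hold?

(F1), (F3), (F4)

The schema corresponds to a generalized confluence (Geach) condition: forall x forall y forall z ((x R^2 y & x R^2 z) -> exists w (y R^2 w & zRw)).
(F1): condition met.
(F2): fails — mR²o, mR²o but no w with oR²w and oRw.
(F3): condition met.
(F4): condition met.
Valid on: (F1), (F3), (F4).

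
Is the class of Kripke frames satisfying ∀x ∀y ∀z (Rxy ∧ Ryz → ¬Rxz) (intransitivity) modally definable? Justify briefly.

Modal frame validity is preserved under surjective bounded morphisms.
The 7-cycle (worlds w0,w1,w2,w3,w4,w5,w6 with w0→w1→w2→w3→w4→w5→w6→w0) is intransitive. Mapping every world to a single reflexive point • is a surjective bounded morphism; the reflexive point is not intransitive (R••∧R•• but R••).
Hence intransitivity is not modally definable.

Not modally definable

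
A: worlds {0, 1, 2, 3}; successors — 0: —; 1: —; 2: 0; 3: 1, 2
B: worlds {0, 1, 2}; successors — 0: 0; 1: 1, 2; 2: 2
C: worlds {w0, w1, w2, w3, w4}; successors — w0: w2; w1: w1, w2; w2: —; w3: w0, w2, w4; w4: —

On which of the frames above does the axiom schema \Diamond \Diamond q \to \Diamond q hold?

The schema corresponds to transitivity: \forall x \forall y \forall z (Rxy \wedge Ryz \to Rxz).
A: fails — R32 and R20 but not R30.
B: holds.
C: holds.
Valid on: B, C.

B, C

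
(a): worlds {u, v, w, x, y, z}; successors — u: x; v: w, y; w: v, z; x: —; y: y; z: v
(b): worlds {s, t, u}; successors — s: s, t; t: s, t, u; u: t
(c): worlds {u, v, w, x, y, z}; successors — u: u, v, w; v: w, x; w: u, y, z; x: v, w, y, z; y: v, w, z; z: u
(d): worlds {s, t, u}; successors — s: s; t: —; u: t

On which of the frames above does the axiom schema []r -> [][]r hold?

Frame correspondent (Sahlqvist): forall x forall y forall z (Rxy & Ryz -> Rxz) — i.e. transitivity.
(a): fails — Rvw and Rwv but not Rvv.
(b): fails — Rut and Rts but not Rus.
(c): fails — Ruv and Rvx but not Rux.
(d): satisfies the condition.
Valid on: (d).

(d)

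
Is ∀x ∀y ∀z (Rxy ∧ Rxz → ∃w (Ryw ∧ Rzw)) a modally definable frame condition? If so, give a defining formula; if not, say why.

Yes — defined by ◇□q → □◇q

The condition is convergence. A defining modal formula is ◇□q → □◇q.
Suppose ◇□q→□◇q is valid. Take Rxy, Rxz and set V(q)={w : Ryw}. Then □q at y so ◇□q at x, so □◇q at x, so ◇q at z, giving w with Rzw and Ryw.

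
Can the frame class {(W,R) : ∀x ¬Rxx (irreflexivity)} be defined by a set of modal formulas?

Not modally definable

Any modally definable frame class is closed under surjective bounded morphisms.
The 2-cycle (worlds a,b with a→b→a) is irreflexive, and the map sending every world to a single reflexive point • is a surjective bounded morphism (forth: every edge maps to (•,•); back: every world has a successor). So any modal formula valid on the 2-cycle is also valid on the reflexive point, which is not irreflexive.
Hence irreflexivity is not modally definable.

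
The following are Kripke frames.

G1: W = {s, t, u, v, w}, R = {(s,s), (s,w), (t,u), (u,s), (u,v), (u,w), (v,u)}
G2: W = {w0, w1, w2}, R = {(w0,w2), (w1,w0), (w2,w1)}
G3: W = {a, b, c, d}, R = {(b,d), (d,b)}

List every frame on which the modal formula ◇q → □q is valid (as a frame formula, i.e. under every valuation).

G2, G3

Frame correspondent (Sahlqvist): ∀x ∀y ∀z (Rxy ∧ Rxz → y = z) — i.e. partial functionality.
G1: fails — s sees both s and w.
G2: holds.
G3: holds.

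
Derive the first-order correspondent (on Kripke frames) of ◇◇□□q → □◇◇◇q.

This is a Sahlqvist (Geach-type) schema ◇^2□^2q → □^1◇^3q.
Minimal-valuation argument: fix x; take any y with xR^2y and any z with xR^1z. Set V(q) to the set of worlds R-reachable from y in exactly 2 steps. Then □^2q holds at y, so the antecedent holds at x; validity forces ◇^3q at z, giving a w with zR^3w and yR^2w.
First-order correspondent: ∀x ∀y ∀z ((xR²y ∧ xRz) → ∃w (yR²w ∧ zR³w)).

∀x ∀y ∀z ((xR²y ∧ xRz) → ∃w (yR²w ∧ zR³w))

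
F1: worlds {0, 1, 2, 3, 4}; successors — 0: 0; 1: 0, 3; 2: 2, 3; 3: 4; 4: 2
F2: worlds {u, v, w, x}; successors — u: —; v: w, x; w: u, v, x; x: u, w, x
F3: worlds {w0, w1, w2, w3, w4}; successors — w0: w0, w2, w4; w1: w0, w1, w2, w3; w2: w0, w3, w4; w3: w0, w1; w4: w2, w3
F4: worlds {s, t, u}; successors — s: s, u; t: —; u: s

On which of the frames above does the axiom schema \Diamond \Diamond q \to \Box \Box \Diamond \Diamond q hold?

The schema corresponds to a generalized confluence (Geach) condition: \forall x \forall y \forall z ((x R^2 y \wedge x R^2 z) \to \exists w (y = w \wedge z R^2 w)).
F1: fails — 1R²0, 1R²4 but no w with 0=w and 4R²w.
F2: fails — vR²u, vR²u but no t with u=t and uR²t.
F3: fails — w0R²w2, w0R²w4 but no w with w2=w and w4R²w.
F4: holds.

F4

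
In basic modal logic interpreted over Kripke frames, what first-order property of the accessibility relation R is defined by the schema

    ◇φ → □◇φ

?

Suppose ◇φ→□◇φ is valid. Take Rxy, Rxz and set V(φ)={y}. Then ◇φ at x, so □◇φ at x, so ◇φ at z, so some w with Rzw has φ; w=y, i.e. Rzy. By symmetry of the argument, Ryz.
Conversely, on a frame with the Euclidean property the schema holds at every world under every valuation.
Frame condition: ∀x ∀y ∀z (Rxy ∧ Rxz → Ryz).

the Euclidean property: ∀x ∀y ∀z (Rxy ∧ Rxz → Ryz)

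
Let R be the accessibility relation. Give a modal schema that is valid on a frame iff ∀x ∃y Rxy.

A defining formula is □s → ◇s (the D axiom).
Suppose □s→◇s is valid. At any x set V(s)=W. Then □s at x, so ◇s at x, so x has a successor.

□s → ◇s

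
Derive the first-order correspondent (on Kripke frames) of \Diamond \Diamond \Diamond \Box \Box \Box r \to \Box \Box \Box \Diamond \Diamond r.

\forall x \forall y \forall z ((x R^3 y \wedge x R^3 z) \to \exists w (y R^3 w \wedge z R^2 w))

This is a Sahlqvist (Geach-type) schema ◇^3□^3r → □^3◇^2r.
Minimal-valuation argument: fix x; take any y with xR^3y and any z with xR^3z. Set V(r) to the set of worlds R-reachable from y in exactly 3 steps. Then □^3r holds at y, so the antecedent holds at x; validity forces ◇^2r at z, giving a w with zR^2w and yR^3w.
First-order correspondent: \forall x \forall y \forall z ((x R^3 y \wedge x R^3 z) \to \exists w (y R^3 w \wedge z R^2 w)).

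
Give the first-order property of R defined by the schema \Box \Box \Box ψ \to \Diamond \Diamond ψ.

\forall x \exists w (x R^3 w \wedge x R^2 w)

This is a Sahlqvist (Geach-type) schema ◇^0□^3ψ → □^0◇^2ψ.
Minimal-valuation argument: fix x; take any y with xR^0y and any z with xR^0z. Set V(ψ) to the set of worlds R-reachable from y in exactly 3 steps. Then □^3ψ holds at y, so the antecedent holds at x; validity forces ◇^2ψ at z, giving a w with zR^2w and yR^3w.
First-order correspondent: \forall x \exists w (x R^3 w \wedge x R^2 w).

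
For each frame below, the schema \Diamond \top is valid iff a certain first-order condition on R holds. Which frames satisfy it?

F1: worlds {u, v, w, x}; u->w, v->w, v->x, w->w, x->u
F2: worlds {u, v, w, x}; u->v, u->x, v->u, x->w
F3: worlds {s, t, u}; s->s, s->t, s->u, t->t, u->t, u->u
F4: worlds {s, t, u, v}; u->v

This is the axiom for seriality; its first-order frame correspondent is \forall x \exists y Rxy.
F1: holds.
F2: fails — world w has no successor.
F3: holds.
F4: fails — world s has no successor.

F1, F3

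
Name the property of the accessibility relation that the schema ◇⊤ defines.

seriality

This is a form of the D axiom.
Its frame correspondent is seriality — ∀x ∃y Rxy.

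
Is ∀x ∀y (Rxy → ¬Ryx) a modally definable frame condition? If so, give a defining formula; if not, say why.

If a class were modally definable it would be closed under surjective bounded morphisms (Goldblatt–Thomason).
The 4-cycle (worlds a,b,c,d with a→b→c→d→a) is asymmetric. Mapping every world to a single reflexive point • is a surjective bounded morphism, and the reflexive point is not asymmetric (R•• but asymmetry requires ¬R••).
So the class is not modally definable.

Not modally definable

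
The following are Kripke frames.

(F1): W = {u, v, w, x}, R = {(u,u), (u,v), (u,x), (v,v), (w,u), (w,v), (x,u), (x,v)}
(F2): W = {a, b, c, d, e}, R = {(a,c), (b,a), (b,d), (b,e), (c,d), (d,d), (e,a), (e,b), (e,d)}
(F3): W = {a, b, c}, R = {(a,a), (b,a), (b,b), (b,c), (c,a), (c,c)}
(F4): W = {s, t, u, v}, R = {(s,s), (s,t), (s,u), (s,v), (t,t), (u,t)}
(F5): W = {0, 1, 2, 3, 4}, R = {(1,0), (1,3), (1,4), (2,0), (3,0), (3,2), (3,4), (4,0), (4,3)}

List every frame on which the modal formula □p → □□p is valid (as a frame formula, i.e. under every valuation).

This is the axiom for transitivity; its first-order frame correspondent is ∀x ∀y ∀z (Rxy ∧ Ryz → Rxz).
(F1): fails — Rwu and Rux but not Rwx.
(F2): fails — Reb and Rbe but not Ree.
(F3): satisfies the condition.
(F4): satisfies the condition.
(F5): fails — R34 and R43 but not R33.
Valid on: (F3), (F4).

(F3), (F4)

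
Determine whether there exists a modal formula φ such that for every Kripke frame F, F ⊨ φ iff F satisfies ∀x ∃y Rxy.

The condition is seriality. A defining modal formula is □r → ◇r.
Suppose □r→◇r is valid. At any x set V(r)=W. Then □r at x, so ◇r at x, so x has a successor.

Definable; □r → ◇r defines it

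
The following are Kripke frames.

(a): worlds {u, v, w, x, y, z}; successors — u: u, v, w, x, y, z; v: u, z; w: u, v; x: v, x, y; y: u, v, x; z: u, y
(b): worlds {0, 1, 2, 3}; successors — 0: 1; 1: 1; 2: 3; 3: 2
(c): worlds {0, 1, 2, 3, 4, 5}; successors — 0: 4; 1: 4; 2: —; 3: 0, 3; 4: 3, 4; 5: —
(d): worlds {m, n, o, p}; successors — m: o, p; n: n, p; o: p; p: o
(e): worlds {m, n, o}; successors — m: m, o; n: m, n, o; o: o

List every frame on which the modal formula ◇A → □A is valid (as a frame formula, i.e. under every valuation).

Frame correspondent (Sahlqvist): ∀x ∀y ∀z (Rxy ∧ Rxz → y = z) — i.e. partial functionality.
(a): fails — u sees both u and v.
(b): ✓.
(c): fails — 3 sees both 0 and 3.
(d): fails — m sees both o and p.
(e): fails — m sees both m and o.
Valid on: (b).

(b)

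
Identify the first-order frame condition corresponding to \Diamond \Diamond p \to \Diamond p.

Transitivity

This is a form of the 4 axiom.
It corresponds to transitivity: \forall x \forall y \forall z (Rxy \wedge Ryz \to Rxz).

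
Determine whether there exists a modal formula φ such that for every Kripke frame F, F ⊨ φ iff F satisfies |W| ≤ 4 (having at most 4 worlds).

If a class were modally definable it would be closed under disjoint unions (Goldblatt–Thomason).
Any modal formula valid on each of 5 disjoint one-world frames is valid on their disjoint union (validity is preserved under disjoint unions). Each one-world frame has |W|=1≤4, but the union has |W|=5.
So no modal formula (or set of formulas) defines exactly the |W|≤4 frames.

No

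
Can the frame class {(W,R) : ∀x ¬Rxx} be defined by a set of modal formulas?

Modal frame validity is preserved under surjective bounded morphisms.
The 2-cycle (worlds s,t with s→t→s) is irreflexive, and the map sending every world to a single reflexive point • is a surjective bounded morphism (forth: every edge maps to (•,•); back: every world has a successor). So any modal formula valid on the 2-cycle is also valid on the reflexive point, which is not irreflexive.
Hence irreflexivity is not modally definable.

Not definable by any modal formula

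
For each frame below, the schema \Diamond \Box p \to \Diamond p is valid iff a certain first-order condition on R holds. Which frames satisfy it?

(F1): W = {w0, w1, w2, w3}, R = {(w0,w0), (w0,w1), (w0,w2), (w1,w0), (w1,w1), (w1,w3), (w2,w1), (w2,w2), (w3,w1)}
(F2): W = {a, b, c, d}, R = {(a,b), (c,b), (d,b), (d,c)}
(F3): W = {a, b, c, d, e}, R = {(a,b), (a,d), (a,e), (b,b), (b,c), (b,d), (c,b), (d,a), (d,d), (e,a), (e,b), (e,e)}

This is the axiom for a generalized confluence (Geach) condition; its first-order frame correspondent is \forall x \forall y (xRy \to \exists w (yRw \wedge xRw)).
(F1): ✓.
(F2): fails — aRb but no w with bRw and aRw.
(F3): ✓.
Valid on: (F1), (F3).

(F1), (F3)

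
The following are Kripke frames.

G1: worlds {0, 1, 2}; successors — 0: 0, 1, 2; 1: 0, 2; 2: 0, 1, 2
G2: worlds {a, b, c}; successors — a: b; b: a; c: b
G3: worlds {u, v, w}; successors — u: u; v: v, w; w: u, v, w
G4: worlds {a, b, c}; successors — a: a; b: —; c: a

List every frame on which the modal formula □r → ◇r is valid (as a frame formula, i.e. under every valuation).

This is the axiom for seriality; its first-order frame correspondent is ∀x ∃y Rxy.
G1: ✓.
G2: ✓.
G3: ✓.
G4: fails — world b has no successor.

G1, G2, G3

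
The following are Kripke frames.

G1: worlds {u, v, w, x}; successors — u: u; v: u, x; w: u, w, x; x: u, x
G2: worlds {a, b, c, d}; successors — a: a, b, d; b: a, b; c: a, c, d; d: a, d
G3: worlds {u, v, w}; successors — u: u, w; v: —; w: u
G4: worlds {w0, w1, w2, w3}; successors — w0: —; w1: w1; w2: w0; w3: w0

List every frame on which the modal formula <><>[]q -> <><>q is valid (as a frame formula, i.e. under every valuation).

G1, G2, G3, G4

The schema corresponds to a generalized confluence (Geach) condition: forall x forall y (x R^2 y -> exists w (yRw & x R^2 w)).
G1: condition met.
G2: condition met.
G3: condition met.
G4: condition met.
Valid on: G1, G2, G3, G4.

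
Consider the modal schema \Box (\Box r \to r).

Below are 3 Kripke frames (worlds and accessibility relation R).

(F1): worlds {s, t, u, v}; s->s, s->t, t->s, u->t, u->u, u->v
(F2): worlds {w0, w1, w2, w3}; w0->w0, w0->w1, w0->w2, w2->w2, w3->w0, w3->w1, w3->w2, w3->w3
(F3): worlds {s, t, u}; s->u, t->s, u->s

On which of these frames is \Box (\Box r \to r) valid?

none

The schema corresponds to shift-reflexivity: \forall x \forall y (Rxy \to Ryy).
(F1): fails — Ruv but not Rvv.
(F2): fails — Rw3w1 but not Rw1w1.
(F3): fails — Rsu but not Ruu.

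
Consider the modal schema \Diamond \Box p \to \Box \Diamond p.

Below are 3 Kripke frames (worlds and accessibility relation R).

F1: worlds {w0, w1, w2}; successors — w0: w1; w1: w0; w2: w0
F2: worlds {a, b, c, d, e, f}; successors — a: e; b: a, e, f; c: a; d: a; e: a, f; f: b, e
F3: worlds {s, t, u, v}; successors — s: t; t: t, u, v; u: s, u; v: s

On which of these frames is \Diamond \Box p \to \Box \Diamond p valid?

The schema corresponds to convergence: \forall x \forall y \forall z (Rxy \wedge Rxz \to \exists w (Ryw \wedge Rzw)).
F1: ✓.
F2: fails — Rbf and Rbe but f and e have no common successor.
F3: fails — Rtv and Rtt but v and t have no common successor.
Valid on: F1.

F1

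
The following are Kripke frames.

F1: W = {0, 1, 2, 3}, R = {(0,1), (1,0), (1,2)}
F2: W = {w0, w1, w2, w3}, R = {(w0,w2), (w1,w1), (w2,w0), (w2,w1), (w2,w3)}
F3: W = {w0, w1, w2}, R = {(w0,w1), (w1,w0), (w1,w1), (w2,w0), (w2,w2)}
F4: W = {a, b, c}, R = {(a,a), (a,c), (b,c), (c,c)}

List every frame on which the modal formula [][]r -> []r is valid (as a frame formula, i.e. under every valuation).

F3, F4

Frame correspondent (Sahlqvist): forall x forall y (Rxy -> exists z (Rxz & Rzy)) — i.e. density.
F1: fails — R12 but no z with R1z and Rz2.
F2: fails — Rw0w2 but no z with Rw0z and Rzw2.
F3: satisfies the condition.
F4: satisfies the condition.
Valid on: F3, F4.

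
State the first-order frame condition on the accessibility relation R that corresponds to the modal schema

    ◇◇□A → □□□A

This is a Sahlqvist (Geach-type) schema ◇^2□^1A → □^3◇^0A.
Minimal-valuation argument: fix x; take any y with xR^2y and any z with xR^3z. Set V(A) to the set of worlds R-reachable from y in exactly 1 step. Then □^1A holds at y, so the antecedent holds at x; validity forces ◇^0A at z, giving a w with zR^0w and yR^1w.
First-order correspondent: ∀x ∀y ∀z ((xR²y ∧ xR³z) → ∃w (yRw ∧ z = w)).

∀x ∀y ∀z ((xR²y ∧ xR³z) → ∃w (yRw ∧ z = w))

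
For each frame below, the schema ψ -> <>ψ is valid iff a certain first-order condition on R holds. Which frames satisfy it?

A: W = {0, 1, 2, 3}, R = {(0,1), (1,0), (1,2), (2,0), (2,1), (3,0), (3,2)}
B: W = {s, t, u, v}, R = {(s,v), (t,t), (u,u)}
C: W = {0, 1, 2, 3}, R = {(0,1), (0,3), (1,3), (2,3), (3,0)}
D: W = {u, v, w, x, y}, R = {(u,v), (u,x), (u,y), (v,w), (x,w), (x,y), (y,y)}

none

This is the axiom for reflexivity; its first-order frame correspondent is forall x Rxx.
A: fails — world 0 does not see itself.
B: fails — world s does not see itself.
C: fails — world 0 does not see itself.
D: fails — world u does not see itself.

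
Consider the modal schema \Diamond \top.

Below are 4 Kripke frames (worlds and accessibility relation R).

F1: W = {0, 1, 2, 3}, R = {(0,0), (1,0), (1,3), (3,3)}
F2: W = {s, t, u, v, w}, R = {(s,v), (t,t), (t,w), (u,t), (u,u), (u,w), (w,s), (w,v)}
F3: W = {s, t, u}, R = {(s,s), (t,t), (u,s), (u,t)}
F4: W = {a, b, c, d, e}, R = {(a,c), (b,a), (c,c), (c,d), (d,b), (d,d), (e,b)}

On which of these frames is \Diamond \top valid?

F3, F4

The schema corresponds to seriality: \forall x \exists y Rxy.
F1: fails — world 2 has no successor.
F2: fails — world v has no successor.
F3: ✓.
F4: ✓.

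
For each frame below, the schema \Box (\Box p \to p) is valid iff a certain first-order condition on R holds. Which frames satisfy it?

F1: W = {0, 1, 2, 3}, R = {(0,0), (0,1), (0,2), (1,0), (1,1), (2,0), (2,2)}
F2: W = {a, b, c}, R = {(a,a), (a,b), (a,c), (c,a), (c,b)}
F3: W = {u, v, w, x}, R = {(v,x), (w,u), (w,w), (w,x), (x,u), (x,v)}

F1

The schema corresponds to shift-reflexivity: \forall x \forall y (Rxy \to Ryy).
F1: satisfies the condition.
F2: fails — Rab but not Rbb.
F3: fails — Rwu but not Ruu.
Valid on: F1.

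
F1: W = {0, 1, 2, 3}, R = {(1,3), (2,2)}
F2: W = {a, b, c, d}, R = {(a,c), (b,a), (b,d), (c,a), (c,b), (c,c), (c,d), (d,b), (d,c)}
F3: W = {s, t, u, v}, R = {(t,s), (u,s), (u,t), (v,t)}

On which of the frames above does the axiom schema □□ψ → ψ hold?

This is the axiom for a generalized confluence (Geach) condition; its first-order frame correspondent is ∀x ∃w (xR²w ∧ x = w).
F1: fails — at 0 but no w with 0R²w and 0=w.
F2: ✓.
F3: fails — at s but no w with sR²w and s=w.
Valid on: F2.

F2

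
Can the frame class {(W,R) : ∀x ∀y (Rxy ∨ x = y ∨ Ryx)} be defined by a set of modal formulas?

Not definable by any modal formula

If a class were modally definable it would be closed under disjoint unions (Goldblatt–Thomason).
Take 3 disjoint single-world reflexive frames: each is trivially connected, but their disjoint union has 3 worlds with no edge between distinct components, so it is not connected.
So the class is not modally definable.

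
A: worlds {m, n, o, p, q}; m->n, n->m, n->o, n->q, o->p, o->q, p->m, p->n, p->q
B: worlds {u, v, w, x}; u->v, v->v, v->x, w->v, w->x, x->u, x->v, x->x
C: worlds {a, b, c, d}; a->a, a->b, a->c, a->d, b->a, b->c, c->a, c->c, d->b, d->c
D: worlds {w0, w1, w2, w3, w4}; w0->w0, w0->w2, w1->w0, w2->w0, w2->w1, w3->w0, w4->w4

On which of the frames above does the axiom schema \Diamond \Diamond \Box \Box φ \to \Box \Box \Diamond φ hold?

B, C, D

This is the axiom for a generalized confluence (Geach) condition; its first-order frame correspondent is \forall x \forall y \forall z ((x R^2 y \wedge x R^2 z) \to \exists w (y R^2 w \wedge zRw)).
A: fails — mR²m, mR²m but no w with mR²w and mRw.
B: condition met.
C: condition met.
D: condition met.
Valid on: B, C, D.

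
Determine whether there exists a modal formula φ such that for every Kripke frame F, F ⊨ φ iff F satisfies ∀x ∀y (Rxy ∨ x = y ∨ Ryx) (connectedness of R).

Any modally definable frame class is closed under disjoint unions.
Take 2 disjoint single-world reflexive frames: each is trivially connected, but their disjoint union has 2 worlds with no edge between distinct components, so it is not connected.
So the class is not modally definable.

No — not modally definable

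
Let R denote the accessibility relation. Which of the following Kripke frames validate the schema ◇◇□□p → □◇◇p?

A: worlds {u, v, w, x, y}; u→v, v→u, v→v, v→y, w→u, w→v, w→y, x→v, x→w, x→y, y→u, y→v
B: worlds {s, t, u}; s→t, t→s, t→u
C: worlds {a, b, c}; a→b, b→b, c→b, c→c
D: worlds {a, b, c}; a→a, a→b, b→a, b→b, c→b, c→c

A, C, D

This is the axiom for a generalized confluence (Geach) condition; its first-order frame correspondent is ∀x ∀y ∀z ((xR²y ∧ xRz) → ∃w (yR²w ∧ zR²w)).
A: condition met.
B: fails — sR²s, sRt but no w with sR²w and tR²w.
C: condition met.
D: condition met.
Valid on: A, C, D.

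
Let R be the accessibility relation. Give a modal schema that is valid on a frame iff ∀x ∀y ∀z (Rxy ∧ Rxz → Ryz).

◇s → □◇s

The condition is the Euclidean property. The 5 schema ◇s → □◇s defines it.
Suppose ◇s→□◇s is valid. Take Rxy, Rxz and set V(s)={y}. Then ◇s at x, so □◇s at x, so ◇s at z, so some w with Rzw has s; w=y, i.e. Rzy. By symmetry of the argument, Ryz.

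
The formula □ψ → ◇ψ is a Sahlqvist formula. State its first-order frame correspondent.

seriality

Suppose □ψ→◇ψ is valid. At any x set V(ψ)=W. Then □ψ at x, so ◇ψ at x, so x has a successor.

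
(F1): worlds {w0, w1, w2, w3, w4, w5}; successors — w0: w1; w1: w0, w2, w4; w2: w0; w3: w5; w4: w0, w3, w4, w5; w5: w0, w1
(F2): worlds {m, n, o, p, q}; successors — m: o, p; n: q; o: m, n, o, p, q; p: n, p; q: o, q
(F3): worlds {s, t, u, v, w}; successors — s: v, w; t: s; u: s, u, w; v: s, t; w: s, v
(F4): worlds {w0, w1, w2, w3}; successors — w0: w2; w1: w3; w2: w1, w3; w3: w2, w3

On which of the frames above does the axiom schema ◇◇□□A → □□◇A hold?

The schema corresponds to a generalized confluence (Geach) condition: ∀x ∀y ∀z ((xR²y ∧ xR²z) → ∃w (yR²w ∧ zRw)).
(F1): fails — w0R²w0, w0R²w0 but no w with w0R²w and w0Rw.
(F2): fails — mR²n, mR²p but no w with nR²w and pRw.
(F3): fails — sR²t, sR²t but no w* with tR²w* and tRw*.
(F4): ✓.

(F4)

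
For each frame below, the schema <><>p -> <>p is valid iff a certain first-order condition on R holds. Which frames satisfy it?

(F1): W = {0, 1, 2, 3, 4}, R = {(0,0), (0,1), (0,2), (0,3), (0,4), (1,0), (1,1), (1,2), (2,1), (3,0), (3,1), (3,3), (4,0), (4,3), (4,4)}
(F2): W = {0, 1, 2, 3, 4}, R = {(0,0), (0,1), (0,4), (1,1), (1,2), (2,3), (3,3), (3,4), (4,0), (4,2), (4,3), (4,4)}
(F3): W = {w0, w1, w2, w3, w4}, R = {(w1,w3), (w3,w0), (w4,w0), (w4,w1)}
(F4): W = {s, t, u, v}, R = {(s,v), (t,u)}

(F4)

Frame correspondent (Sahlqvist): forall x forall y forall z (Rxy & Ryz -> Rxz) — i.e. transitivity.
(F1): fails — R10 and R04 but not R14.
(F2): fails — R34 and R40 but not R30.
(F3): fails — Rw4w1 and Rw1w3 but not Rw4w3.
(F4): ✓.
Valid on: (F4).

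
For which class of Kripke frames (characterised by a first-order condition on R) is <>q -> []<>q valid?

the Euclidean property

Suppose ◇q→□◇q is valid. Take Rxy, Rxz and set V(q)={y}. Then ◇q at x, so □◇q at x, so ◇q at z, so some w with Rzw has q; w=y, i.e. Rzy. By symmetry of the argument, Ryz.
The converse is a direct semantic check.
Frame condition: forall x forall y forall z (Rxy & Rxz -> Ryz).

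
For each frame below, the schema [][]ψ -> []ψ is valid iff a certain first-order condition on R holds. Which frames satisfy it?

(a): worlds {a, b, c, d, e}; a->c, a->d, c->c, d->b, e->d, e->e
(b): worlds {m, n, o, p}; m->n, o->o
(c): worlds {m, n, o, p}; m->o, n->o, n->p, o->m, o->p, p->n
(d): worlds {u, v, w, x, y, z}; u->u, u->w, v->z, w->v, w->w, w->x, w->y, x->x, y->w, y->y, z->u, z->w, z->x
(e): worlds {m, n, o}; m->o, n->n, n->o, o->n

none

This is the axiom for density; its first-order frame correspondent is forall x forall y (Rxy -> exists z (Rxz & Rzy)).
(a): fails — Rdb but no z with Rdz and Rzb.
(b): fails — Rmn but no z with Rmz and Rzn.
(c): fails — Rom but no z with Roz and Rzm.
(d): fails — Rvz but no t with Rvt and Rtz.
(e): fails — Rmo but no z with Rmz and Rzo.
Valid on no frame.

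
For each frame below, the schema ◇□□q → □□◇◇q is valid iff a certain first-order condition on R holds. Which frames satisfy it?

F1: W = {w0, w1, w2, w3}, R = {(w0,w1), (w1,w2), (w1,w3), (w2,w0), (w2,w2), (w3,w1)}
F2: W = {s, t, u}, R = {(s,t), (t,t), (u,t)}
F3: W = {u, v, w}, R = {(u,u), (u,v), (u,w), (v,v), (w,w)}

Frame correspondent (Sahlqvist): ∀x ∀y ∀z ((xRy ∧ xR²z) → ∃w (yR²w ∧ zR²w)) — i.e. a generalized confluence (Geach) condition.
F1: satisfies the condition.
F2: satisfies the condition.
F3: fails — uRv, uR²w but no t with vR²t and wR²t.
Valid on: F1, F2.

F1, F2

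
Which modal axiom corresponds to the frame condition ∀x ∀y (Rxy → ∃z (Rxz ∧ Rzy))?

A defining formula is □□r → □r (the C4 axiom).
Suppose □□r→□r is valid. Take Rxy and set V(r)={w : xR²w}. Then □□r at x, so □r at x, so r at y, i.e. ∃z(Rxz∧Rzy).

□□r → □r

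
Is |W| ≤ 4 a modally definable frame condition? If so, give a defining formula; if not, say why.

Any modally definable frame class is closed under disjoint unions.
Any modal formula valid on each of 5 disjoint one-world frames is valid on their disjoint union (validity is preserved under disjoint unions). Each one-world frame has |W|=1≤4, but the union has |W|=5.
Hence having at most 4 worlds is not modally definable.

No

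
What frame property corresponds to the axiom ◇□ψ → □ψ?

the Euclidean property: ∀x ∀y ∀z (Rxy ∧ Rxz → Ryz)

Replacing ψ by ¬ψ and contraposing gives the equivalent schema ◇ψ → □◇ψ.
Suppose ◇ψ→□◇ψ is valid. Take Rxy, Rxz and set V(ψ)={y}. Then ◇ψ at x, so □◇ψ at x, so ◇ψ at z, so some w with Rzw has ψ; w=y, i.e. Rzy. By symmetry of the argument, Ryz.
The converse is a direct semantic check.
Frame condition: ∀x ∀y ∀z (Rxy ∧ Rxz → Ryz).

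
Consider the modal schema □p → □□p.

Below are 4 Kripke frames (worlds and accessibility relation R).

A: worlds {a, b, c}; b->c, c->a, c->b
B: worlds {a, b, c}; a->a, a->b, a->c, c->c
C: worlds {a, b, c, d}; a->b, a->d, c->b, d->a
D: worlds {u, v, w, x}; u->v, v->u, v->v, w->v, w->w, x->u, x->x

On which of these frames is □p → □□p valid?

B

Frame correspondent (Sahlqvist): ∀x ∀y ∀z (Rxy ∧ Ryz → Rxz) — i.e. transitivity.
A: fails — Rbc and Rca but not Rba.
B: satisfies the condition.
C: fails — Rad and Rda but not Raa.
D: fails — Ruv and Rvu but not Ruu.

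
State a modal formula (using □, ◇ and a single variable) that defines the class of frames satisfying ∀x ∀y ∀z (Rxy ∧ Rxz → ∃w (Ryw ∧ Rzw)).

A defining formula is ◇□s → □◇s (the .2 axiom).
Suppose ◇□s→□◇s is valid. Take Rxy, Rxz and set V(s)={w : Ryw}. Then □s at y so ◇□s at x, so □◇s at x, so ◇s at z, giving w with Rzw and Ryw.

◇□s → □◇s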